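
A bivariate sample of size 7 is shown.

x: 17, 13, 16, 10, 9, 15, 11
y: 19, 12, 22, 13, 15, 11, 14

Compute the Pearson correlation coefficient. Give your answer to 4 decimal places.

n = 7, Σx = 91, Σy = 106, Σx² = 1241, Σy² = 1700, Σxy = 1415
nΣxy − ΣxΣy = 9905 − 9646 = 259
nΣx² − (Σx)² = 8687 − 8281 = 406; nΣy² − (Σy)² = 11900 − 11236 = 664
r = 259 / √(406 × 664) = 259 / 519.2148 ≈ 0.4988

0.4988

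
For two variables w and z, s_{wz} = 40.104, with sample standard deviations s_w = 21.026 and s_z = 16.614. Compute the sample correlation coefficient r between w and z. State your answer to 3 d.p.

0.115

r = Cov(w,z) / (s_w · s_z) = 40.104 / (21.026 × 16.614)
  = 40.104 / 349.3260 ≈ 0.115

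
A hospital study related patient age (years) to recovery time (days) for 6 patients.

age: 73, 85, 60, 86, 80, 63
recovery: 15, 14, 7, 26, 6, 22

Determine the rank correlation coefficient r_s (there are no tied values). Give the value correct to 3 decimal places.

0.314

Rank age: 3, 5, 1, 6, 4, 2
Rank recovery: 4, 3, 2, 6, 1, 5
d = rank(age) − rank(recovery): -1, 2, -1, 0, 3, -3; Σd² = 24
ρ = 1 − 6Σd² / [n(n²−1)] = 1 − 6×24 / (6×35) = 1 − 144/210 ≈ 0.314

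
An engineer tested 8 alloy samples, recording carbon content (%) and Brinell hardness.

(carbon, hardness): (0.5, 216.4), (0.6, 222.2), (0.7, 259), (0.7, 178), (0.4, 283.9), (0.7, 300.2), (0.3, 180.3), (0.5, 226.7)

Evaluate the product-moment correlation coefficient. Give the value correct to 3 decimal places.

n = 8, Σx = 4.4, Σy = 1866.7, Σx² = 2.58, Σy² = 449587.03, Σxy = 1038.56
nΣxy − ΣxΣy = 8308.48 − 8213.48 = 95
nΣx² − (Σx)² = 20.64 − 19.36 = 1.28; nΣy² − (Σy)² = 3596696.24 − 3484568.89 = 112127.35
r = 95 / √(1.28 × 112127.35) = 95 / 378.8443 ≈ 0.251

0.251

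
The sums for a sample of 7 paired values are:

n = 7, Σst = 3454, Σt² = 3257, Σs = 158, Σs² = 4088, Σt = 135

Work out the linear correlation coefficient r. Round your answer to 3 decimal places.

r = (nΣst − ΣsΣt) / √[(nΣs² − (Σs)²)(nΣt² − (Σt)²)]
Numerator: 7×3454 − 158×135 = 2848
Denominator: √[(28616 − 24964)(22799 − 18225)] = √[3652 × 4574] = 4087.0831
r = 2848 / 4087.0831 ≈ 0.697

0.697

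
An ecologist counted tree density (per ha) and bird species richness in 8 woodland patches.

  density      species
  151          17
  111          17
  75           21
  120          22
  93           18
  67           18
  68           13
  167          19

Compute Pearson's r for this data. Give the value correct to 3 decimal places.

n = 8, Σx = 852, Σy = 145, Σx² = 100798, Σy² = 2681, Σxy = 15606
nΣxy − ΣxΣy = 124848 − 123540 = 1308
nΣx² − (Σx)² = 806384 − 725904 = 80480; nΣy² − (Σy)² = 21448 − 21025 = 423
r = 1308 / √(80480 × 423) = 1308 / 5834.6414 ≈ 0.224

0.224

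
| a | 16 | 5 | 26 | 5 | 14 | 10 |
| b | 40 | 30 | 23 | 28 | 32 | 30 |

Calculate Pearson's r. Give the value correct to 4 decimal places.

n = 6, Σa = 76, Σb = 183, Σa² = 1278, Σb² = 5737, Σab = 2276
nΣab − ΣaΣb = 13656 − 13908 = -252
nΣa² − (Σa)² = 7668 − 5776 = 1892; nΣb² − (Σb)² = 34422 − 33489 = 933
r = -252 / √(1892 × 933) = -252 / 1328.6218 ≈ -0.1897

-0.1897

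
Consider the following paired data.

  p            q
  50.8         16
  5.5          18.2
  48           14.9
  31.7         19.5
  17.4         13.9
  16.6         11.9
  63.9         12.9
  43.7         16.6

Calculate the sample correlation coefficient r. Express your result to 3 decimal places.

-0.174

n = 8, Σp = 277.6, Σq = 123.9, Σp² = 12491, Σq² = 1966.29, Σpq = 4235.38
nΣpq − ΣpΣq = 33883.04 − 34394.64 = -511.6
nΣp² − (Σp)² = 99928 − 77061.76 = 22866.24; nΣq² − (Σq)² = 15730.32 − 15351.21 = 379.11
r = -511.6 / √(22866.24 × 379.11) = -511.6 / 2944.2860 ≈ -0.174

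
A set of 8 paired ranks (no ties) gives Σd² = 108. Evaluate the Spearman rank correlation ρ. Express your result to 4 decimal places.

-0.2857

ρ = 1 − 6Σd² / [n(n²−1)] = 1 − 6×108 / (8×63)
  = 1 − 648/504 = 1 − 1.28571 ≈ -0.2857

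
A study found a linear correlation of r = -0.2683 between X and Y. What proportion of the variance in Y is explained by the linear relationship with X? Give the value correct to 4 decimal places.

r² = (-0.2683)² = 0.0720

0.0720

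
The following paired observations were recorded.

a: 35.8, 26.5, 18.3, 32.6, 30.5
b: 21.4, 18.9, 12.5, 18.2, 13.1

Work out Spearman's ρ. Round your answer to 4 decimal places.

Rank a: 5, 2, 1, 4, 3
Rank b: 5, 4, 1, 3, 2
d = rank(a) − rank(b): 0, -2, 0, 1, 1; Σd² = 6
ρ = 1 − 6Σd² / [n(n²−1)] = 1 − 6×6 / (5×24) = 1 − 36/120 ≈ 0.7000

0.7000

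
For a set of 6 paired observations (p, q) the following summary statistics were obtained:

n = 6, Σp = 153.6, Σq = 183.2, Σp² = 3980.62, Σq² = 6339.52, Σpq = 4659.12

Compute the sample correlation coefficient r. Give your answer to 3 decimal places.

r = (nΣpq − ΣpΣq) / √[(nΣp² − (Σp)²)(nΣq² − (Σq)²)]
Numerator: 6×4659.12 − 153.6×183.2 = -184.8
Denominator: √[(23883.72 − 23592.96)(38037.12 − 33562.24)] = √[290.76 × 4474.88] = 1140.6648
r = -184.8 / 1140.6648 ≈ -0.162

-0.162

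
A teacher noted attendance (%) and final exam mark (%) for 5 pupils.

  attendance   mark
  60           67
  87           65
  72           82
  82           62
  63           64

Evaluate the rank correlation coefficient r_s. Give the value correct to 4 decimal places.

-0.3000

Rank attendance: 1, 5, 3, 4, 2
Rank mark: 4, 3, 5, 1, 2
d = rank(attendance) − rank(mark): -3, 2, -2, 3, 0; Σd² = 26
ρ = 1 − 6Σd² / [n(n²−1)] = 1 − 6×26 / (5×24) = 1 − 156/120 ≈ -0.3000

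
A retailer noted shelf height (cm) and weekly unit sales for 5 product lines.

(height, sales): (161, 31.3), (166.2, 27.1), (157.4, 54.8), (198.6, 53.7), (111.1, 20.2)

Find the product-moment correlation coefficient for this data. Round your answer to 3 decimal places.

0.682

n = 5, Σx = 794.3, Σy = 187.1, Σx² = 130103.37, Σy² = 8008.87, Σxy = 31077.88
nΣxy − ΣxΣy = 155389.4 − 148613.53 = 6775.87
nΣx² − (Σx)² = 650516.85 − 630912.49 = 19604.36; nΣy² − (Σy)² = 40044.35 − 35006.41 = 5037.94
r = 6775.87 / √(19604.36 × 5037.94) = 6775.87 / 9938.0878 ≈ 0.682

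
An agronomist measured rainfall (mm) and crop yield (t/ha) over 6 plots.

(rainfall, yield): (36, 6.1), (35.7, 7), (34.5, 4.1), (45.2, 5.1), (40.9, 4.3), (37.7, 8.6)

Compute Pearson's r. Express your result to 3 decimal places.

-0.223

n = 6, Σx = 230, Σy = 35.2, Σx² = 8897.88, Σy² = 221.48, Σxy = 1341.56
nΣxy − ΣxΣy = 8049.36 − 8096 = -46.64
nΣx² − (Σx)² = 53387.28 − 52900 = 487.28; nΣy² − (Σy)² = 1328.88 − 1239.04 = 89.84
r = -46.64 / √(487.28 × 89.84) = -46.64 / 209.2301 ≈ -0.223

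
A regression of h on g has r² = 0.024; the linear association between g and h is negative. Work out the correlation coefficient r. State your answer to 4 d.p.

|r| = √0.024 = 0.1549
The association is negative, so r = −0.1549.

-0.1549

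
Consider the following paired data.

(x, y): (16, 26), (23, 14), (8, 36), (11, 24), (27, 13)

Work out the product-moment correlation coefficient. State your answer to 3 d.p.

-0.927

n = 5, Σx = 85, Σy = 113, Σx² = 1699, Σy² = 2913, Σxy = 1641
nΣxy − ΣxΣy = 8205 − 9605 = -1400
nΣx² − (Σx)² = 8495 − 7225 = 1270; nΣy² − (Σy)² = 14565 − 12769 = 1796
r = -1400 / √(1270 × 1796) = -1400 / 1510.2715 ≈ -0.927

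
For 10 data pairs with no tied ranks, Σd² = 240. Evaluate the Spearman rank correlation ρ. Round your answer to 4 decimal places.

ρ = 1 − 6Σd² / [n(n²−1)] = 1 − 6×240 / (10×99)
  = 1 − 1440/990 = 1 − 1.45455 ≈ -0.4545

-0.4545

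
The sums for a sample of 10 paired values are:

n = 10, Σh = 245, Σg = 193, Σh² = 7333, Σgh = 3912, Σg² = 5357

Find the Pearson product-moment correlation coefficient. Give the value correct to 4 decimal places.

r = (nΣgh − ΣgΣh) / √[(nΣg² − (Σg)²)(nΣh² − (Σh)²)]
Numerator: 10×3912 − 193×245 = -8165
Denominator: √[(53570 − 37249)(73330 − 60025)] = √[16321 × 13305] = 14736.0410
r = -8165 / 14736.0410 ≈ -0.5541

-0.5541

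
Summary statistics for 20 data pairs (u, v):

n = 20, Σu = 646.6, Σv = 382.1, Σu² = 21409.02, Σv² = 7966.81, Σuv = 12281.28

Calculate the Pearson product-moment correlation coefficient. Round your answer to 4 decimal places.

-0.1242

r = (nΣuv − ΣuΣv) / √[(nΣu² − (Σu)²)(nΣv² − (Σv)²)]
Numerator: 20×12281.28 − 646.6×382.1 = -1440.26
Denominator: √[(428180.4 − 418091.56)(159336.2 − 146000.41)] = √[10088.84 × 13335.79] = 11599.2522
r = -1440.26 / 11599.2522 ≈ -0.1242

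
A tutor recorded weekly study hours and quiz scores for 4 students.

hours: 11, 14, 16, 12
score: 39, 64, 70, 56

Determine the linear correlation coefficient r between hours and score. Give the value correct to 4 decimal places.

n = 4, Σx = 53, Σy = 229, Σx² = 717, Σy² = 13653, Σxy = 3117
nΣxy − ΣxΣy = 12468 − 12137 = 331
nΣx² − (Σx)² = 2868 − 2809 = 59; nΣy² − (Σy)² = 54612 − 52441 = 2171
r = 331 / √(59 × 2171) = 331 / 357.8952 ≈ 0.9249

0.9249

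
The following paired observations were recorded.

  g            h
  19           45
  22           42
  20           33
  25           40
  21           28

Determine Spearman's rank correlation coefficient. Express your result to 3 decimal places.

Rank g: 1, 4, 2, 5, 3
Rank h: 5, 4, 2, 3, 1
d = rank(g) − rank(h): -4, 0, 0, 2, 2; Σd² = 24
ρ = 1 − 6Σd² / [n(n²−1)] = 1 − 6×24 / (5×24) = 1 − 144/120 ≈ -0.200

-0.200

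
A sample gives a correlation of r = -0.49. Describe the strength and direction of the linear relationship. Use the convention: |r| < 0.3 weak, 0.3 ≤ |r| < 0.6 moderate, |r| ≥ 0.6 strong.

r = -0.49 < 0 so the relationship is negative.
|r| = 0.49, which falls in the moderate range.

moderate negative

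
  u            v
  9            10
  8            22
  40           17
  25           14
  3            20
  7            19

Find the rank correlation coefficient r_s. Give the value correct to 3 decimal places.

Rank u: 4, 3, 6, 5, 1, 2
Rank v: 1, 6, 3, 2, 5, 4
d = rank(u) − rank(v): 3, -3, 3, 3, -4, -2; Σd² = 56
ρ = 1 − 6Σd² / [n(n²−1)] = 1 − 6×56 / (6×35) = 1 − 336/210 ≈ -0.600

-0.600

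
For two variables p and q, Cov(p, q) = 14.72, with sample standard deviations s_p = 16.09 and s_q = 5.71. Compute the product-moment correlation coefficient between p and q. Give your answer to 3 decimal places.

r = Cov(p,q) / (s_p · s_q) = 14.72 / (16.09 × 5.71)
  = 14.72 / 91.8739 ≈ 0.160

0.160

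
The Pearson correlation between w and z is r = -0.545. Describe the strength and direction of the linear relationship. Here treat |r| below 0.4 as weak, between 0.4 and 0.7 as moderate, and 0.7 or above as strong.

moderate negative

r = -0.545 < 0 so the relationship is negative.
|r| = 0.545, which falls in the moderate range.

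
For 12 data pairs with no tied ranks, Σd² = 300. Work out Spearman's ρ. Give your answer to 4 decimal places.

-0.0490

ρ = 1 − 6Σd² / [n(n²−1)] = 1 − 6×300 / (12×143)
  = 1 − 1800/1716 = 1 − 1.04895 ≈ -0.0490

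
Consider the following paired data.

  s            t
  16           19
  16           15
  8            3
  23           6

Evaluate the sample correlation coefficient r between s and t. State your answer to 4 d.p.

n = 4, Σs = 63, Σt = 43, Σs² = 1105, Σt² = 631, Σst = 706
nΣst − ΣsΣt = 2824 − 2709 = 115
nΣs² − (Σs)² = 4420 − 3969 = 451; nΣt² − (Σt)² = 2524 − 1849 = 675
r = 115 / √(451 × 675) = 115 / 551.7472 ≈ 0.2084

0.2084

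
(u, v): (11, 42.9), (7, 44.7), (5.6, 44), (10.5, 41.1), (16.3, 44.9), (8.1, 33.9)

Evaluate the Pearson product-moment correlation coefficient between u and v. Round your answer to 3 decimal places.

0.215

n = 6, Σu = 58.5, Σv = 251.5, Σu² = 642.91, Σv² = 10628.93, Σuv = 2469.21
nΣuv − ΣuΣv = 14815.26 − 14712.75 = 102.51
nΣu² − (Σu)² = 3857.46 − 3422.25 = 435.21; nΣv² − (Σv)² = 63773.58 − 63252.25 = 521.33
r = 102.51 / √(435.21 × 521.33) = 102.51 / 476.3276 ≈ 0.215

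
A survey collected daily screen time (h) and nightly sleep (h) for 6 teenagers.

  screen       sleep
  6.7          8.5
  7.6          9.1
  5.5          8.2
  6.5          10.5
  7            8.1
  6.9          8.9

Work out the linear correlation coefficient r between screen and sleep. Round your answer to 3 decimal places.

n = 6, Σx = 40.2, Σy = 53.3, Σx² = 271.76, Σy² = 477.37, Σxy = 357.57
nΣxy − ΣxΣy = 2145.42 − 2142.66 = 2.76
nΣx² − (Σx)² = 1630.56 − 1616.04 = 14.52; nΣy² − (Σy)² = 2864.22 − 2840.89 = 23.33
r = 2.76 / √(14.52 × 23.33) = 2.76 / 18.4052 ≈ 0.150

0.150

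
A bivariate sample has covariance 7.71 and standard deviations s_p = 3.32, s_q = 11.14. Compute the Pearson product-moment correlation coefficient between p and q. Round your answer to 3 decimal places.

r = Cov(p,q) / (s_p · s_q) = 7.71 / (3.32 × 11.14)
  = 7.71 / 36.9848 ≈ 0.208

0.208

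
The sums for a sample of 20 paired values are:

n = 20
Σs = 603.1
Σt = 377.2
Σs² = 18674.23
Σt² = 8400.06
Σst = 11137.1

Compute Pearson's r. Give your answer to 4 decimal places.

r = (nΣst − ΣsΣt) / √[(nΣs² − (Σs)²)(nΣt² − (Σt)²)]
Numerator: 20×11137.1 − 603.1×377.2 = -4747.32
Denominator: √[(373484.6 − 363729.61)(168001.2 − 142279.84)] = √[9754.99 × 25721.36] = 15840.1897
r = -4747.32 / 15840.1897 ≈ -0.2997

-0.2997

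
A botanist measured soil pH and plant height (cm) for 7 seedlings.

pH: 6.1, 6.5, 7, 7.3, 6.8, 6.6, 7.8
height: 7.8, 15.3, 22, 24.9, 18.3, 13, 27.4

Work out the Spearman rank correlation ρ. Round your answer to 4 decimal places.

0.9643

Rank pH: 1, 2, 5, 6, 4, 3, 7
Rank height: 1, 3, 5, 6, 4, 2, 7
d = rank(pH) − rank(height): 0, -1, 0, 0, 0, 1, 0; Σd² = 2
ρ = 1 − 6Σd² / [n(n²−1)] = 1 − 6×2 / (7×48) = 1 − 12/336 ≈ 0.9643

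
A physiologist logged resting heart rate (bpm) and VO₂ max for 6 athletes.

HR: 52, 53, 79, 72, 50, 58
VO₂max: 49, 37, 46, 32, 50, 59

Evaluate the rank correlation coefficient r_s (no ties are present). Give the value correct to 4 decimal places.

Rank HR: 2, 3, 6, 5, 1, 4
Rank VO₂max: 4, 2, 3, 1, 5, 6
d = rank(HR) − rank(VO₂max): -2, 1, 3, 4, -4, -2; Σd² = 50
ρ = 1 − 6Σd² / [n(n²−1)] = 1 − 6×50 / (6×35) = 1 − 300/210 ≈ -0.4286

-0.4286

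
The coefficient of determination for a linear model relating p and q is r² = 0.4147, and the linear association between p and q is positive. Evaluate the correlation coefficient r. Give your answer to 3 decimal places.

|r| = √0.4147 = 0.644
The association is positive, so r = 0.644.

0.644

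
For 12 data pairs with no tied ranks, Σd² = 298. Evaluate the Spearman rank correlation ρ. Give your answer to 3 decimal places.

-0.042

ρ = 1 − 6Σd² / [n(n²−1)] = 1 − 6×298 / (12×143)
  = 1 − 1788/1716 = 1 − 1.0420 ≈ -0.042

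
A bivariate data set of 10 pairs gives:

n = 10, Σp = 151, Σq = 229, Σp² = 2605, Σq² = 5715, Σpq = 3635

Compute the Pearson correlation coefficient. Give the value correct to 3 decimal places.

r = (nΣpq − ΣpΣq) / √[(nΣp² − (Σp)²)(nΣq² − (Σq)²)]
Numerator: 10×3635 − 151×229 = 1771
Denominator: √[(26050 − 22801)(57150 − 52441)] = √[3249 × 4709] = 3911.4628
r = 1771 / 3911.4628 ≈ 0.453

0.453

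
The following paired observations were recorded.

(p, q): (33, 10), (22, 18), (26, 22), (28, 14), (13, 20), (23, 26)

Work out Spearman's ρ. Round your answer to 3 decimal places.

-0.543

Rank p: 6, 2, 4, 5, 1, 3
Rank q: 1, 3, 5, 2, 4, 6
d = rank(p) − rank(q): 5, -1, -1, 3, -3, -3; Σd² = 54
ρ = 1 − 6Σd² / [n(n²−1)] = 1 − 6×54 / (6×35) = 1 − 324/210 ≈ -0.543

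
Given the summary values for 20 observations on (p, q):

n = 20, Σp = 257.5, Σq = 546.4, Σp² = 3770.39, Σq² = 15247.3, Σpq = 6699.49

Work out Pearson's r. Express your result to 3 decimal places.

-0.879

r = (nΣpq − ΣpΣq) / √[(nΣp² − (Σp)²)(nΣq² − (Σq)²)]
Numerator: 20×6699.49 − 257.5×546.4 = -6708.2
Denominator: √[(75407.8 − 66306.25)(304946 − 298552.96)] = √[9101.55 × 6393.04] = 7628.0124
r = -6708.2 / 7628.0124 ≈ -0.879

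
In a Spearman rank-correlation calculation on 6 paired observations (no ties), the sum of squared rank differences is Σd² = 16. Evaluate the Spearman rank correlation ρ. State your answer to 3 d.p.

ρ = 1 − 6Σd² / [n(n²−1)] = 1 − 6×16 / (6×35)
  = 1 − 96/210 = 1 − 0.4571 ≈ 0.543

0.543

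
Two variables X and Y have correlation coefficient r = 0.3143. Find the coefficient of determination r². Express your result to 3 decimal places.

r² = (0.3143)² = 0.099

0.099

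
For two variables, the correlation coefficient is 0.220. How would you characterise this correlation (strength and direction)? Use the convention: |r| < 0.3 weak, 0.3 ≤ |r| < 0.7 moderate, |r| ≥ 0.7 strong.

weak positive

r = 0.220 > 0 so the relationship is positive.
|r| = 0.220, which falls in the weak range.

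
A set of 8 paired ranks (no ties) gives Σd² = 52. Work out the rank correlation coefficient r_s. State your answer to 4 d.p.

0.3810

ρ = 1 − 6Σd² / [n(n²−1)] = 1 − 6×52 / (8×63)
  = 1 − 312/504 = 1 − 0.61905 ≈ 0.3810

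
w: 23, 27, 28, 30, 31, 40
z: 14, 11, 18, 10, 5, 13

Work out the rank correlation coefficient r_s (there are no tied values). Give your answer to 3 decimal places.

-0.429

Rank w: 1, 2, 3, 4, 5, 6
Rank z: 5, 3, 6, 2, 1, 4
d = rank(w) − rank(z): -4, -1, -3, 2, 4, 2; Σd² = 50
ρ = 1 − 6Σd² / [n(n²−1)] = 1 − 6×50 / (6×35) = 1 − 300/210 ≈ -0.429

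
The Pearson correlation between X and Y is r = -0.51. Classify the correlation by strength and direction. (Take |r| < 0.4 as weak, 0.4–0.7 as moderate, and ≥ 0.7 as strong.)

moderate negative

r = -0.51 < 0 so the relationship is negative.
|r| = 0.51, which falls in the moderate range.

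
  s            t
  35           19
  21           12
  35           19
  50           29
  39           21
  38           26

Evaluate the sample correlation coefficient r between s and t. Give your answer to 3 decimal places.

0.938

n = 6, Σs = 218, Σt = 126, Σs² = 8356, Σt² = 2824, Σst = 4839
nΣst − ΣsΣt = 29034 − 27468 = 1566
nΣs² − (Σs)² = 50136 − 47524 = 2612; nΣt² − (Σt)² = 16944 − 15876 = 1068
r = 1566 / √(2612 × 1068) = 1566 / 1670.2144 ≈ 0.938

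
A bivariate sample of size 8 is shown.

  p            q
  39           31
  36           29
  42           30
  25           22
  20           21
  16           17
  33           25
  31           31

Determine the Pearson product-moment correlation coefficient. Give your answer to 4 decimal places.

n = 8, Σp = 242, Σq = 206, Σp² = 7912, Σq² = 5502, Σpq = 6541
nΣpq − ΣpΣq = 52328 − 49852 = 2476
nΣp² − (Σp)² = 63296 − 58564 = 4732; nΣq² − (Σq)² = 44016 − 42436 = 1580
r = 2476 / √(4732 × 1580) = 2476 / 2734.3299 ≈ 0.9055

0.9055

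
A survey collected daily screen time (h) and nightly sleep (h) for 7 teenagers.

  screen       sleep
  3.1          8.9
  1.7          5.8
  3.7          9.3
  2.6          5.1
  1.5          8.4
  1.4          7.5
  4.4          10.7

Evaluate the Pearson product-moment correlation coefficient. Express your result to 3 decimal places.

n = 7, Σx = 18.4, Σy = 55.7, Σx² = 56.52, Σy² = 466.65, Σxy = 155.3
nΣxy − ΣxΣy = 1087.1 − 1024.88 = 62.22
nΣx² − (Σx)² = 395.64 − 338.56 = 57.08; nΣy² − (Σy)² = 3266.55 − 3102.49 = 164.06
r = 62.22 / √(57.08 × 164.06) = 62.22 / 96.7706 ≈ 0.643

0.643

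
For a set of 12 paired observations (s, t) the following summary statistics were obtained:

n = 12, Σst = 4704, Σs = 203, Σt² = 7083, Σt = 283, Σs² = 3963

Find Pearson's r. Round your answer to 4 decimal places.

-0.1794

r = (nΣst − ΣsΣt) / √[(nΣs² − (Σs)²)(nΣt² − (Σt)²)]
Numerator: 12×4704 − 203×283 = -1001
Denominator: √[(47556 − 41209)(84996 − 80089)] = √[6347 × 4907] = 5580.7463
r = -1001 / 5580.7463 ≈ -0.1794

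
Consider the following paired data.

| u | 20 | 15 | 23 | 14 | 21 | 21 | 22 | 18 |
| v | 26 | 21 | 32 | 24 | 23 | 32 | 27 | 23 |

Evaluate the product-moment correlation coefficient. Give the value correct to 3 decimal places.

0.693

n = 8, Σu = 154, Σv = 208, Σu² = 3040, Σv² = 5528, Σuv = 4070
nΣuv − ΣuΣv = 32560 − 32032 = 528
nΣu² − (Σu)² = 24320 − 23716 = 604; nΣv² − (Σv)² = 44224 − 43264 = 960
r = 528 / √(604 × 960) = 528 / 761.4723 ≈ 0.693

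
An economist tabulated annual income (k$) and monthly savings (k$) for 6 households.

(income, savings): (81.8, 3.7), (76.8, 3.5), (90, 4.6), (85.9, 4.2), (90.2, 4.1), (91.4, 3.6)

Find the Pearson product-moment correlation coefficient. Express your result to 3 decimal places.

0.535

n = 6, Σx = 516.1, Σy = 23.7, Σx² = 44558.29, Σy² = 94.51, Σxy = 2045.1
nΣxy − ΣxΣy = 12270.6 − 12231.57 = 39.03
nΣx² − (Σx)² = 267349.74 − 266359.21 = 990.53; nΣy² − (Σy)² = 567.06 − 561.69 = 5.37
r = 39.03 / √(990.53 × 5.37) = 39.03 / 72.9325 ≈ 0.535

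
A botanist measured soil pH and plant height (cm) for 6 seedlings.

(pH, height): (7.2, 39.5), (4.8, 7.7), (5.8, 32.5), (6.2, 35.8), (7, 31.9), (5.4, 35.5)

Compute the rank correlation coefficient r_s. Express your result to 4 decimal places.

Rank pH: 6, 1, 3, 4, 5, 2
Rank height: 6, 1, 3, 5, 2, 4
d = rank(pH) − rank(height): 0, 0, 0, -1, 3, -2; Σd² = 14
ρ = 1 − 6Σd² / [n(n²−1)] = 1 − 6×14 / (6×35) = 1 − 84/210 ≈ 0.6000

0.6000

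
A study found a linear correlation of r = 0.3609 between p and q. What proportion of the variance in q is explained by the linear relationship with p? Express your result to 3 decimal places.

0.130

r² = (0.3609)² = 0.130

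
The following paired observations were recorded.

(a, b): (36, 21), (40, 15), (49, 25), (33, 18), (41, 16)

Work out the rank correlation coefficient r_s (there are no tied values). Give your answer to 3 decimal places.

Rank a: 2, 3, 5, 1, 4
Rank b: 4, 1, 5, 3, 2
d = rank(a) − rank(b): -2, 2, 0, -2, 2; Σd² = 16
ρ = 1 − 6Σd² / [n(n²−1)] = 1 − 6×16 / (5×24) = 1 − 96/120 ≈ 0.200

0.200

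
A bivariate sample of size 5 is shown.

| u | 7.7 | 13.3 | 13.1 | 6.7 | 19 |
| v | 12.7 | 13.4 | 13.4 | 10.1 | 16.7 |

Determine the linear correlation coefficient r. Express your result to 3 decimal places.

0.932

n = 5, Σu = 59.8, Σv = 66.3, Σu² = 813.68, Σv² = 901.31, Σuv = 836.52
nΣuv − ΣuΣv = 4182.6 − 3964.74 = 217.86
nΣu² − (Σu)² = 4068.4 − 3576.04 = 492.36; nΣv² − (Σv)² = 4506.55 − 4395.69 = 110.86
r = 217.86 / √(492.36 × 110.86) = 217.86 / 233.6301 ≈ 0.932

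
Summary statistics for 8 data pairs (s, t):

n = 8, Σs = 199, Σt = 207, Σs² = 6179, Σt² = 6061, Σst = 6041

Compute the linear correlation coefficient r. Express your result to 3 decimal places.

0.958

r = (nΣst − ΣsΣt) / √[(nΣs² − (Σs)²)(nΣt² − (Σt)²)]
Numerator: 8×6041 − 199×207 = 7135
Denominator: √[(49432 − 39601)(48488 − 42849)] = √[9831 × 5639] = 7445.6033
r = 7135 / 7445.6033 ≈ 0.958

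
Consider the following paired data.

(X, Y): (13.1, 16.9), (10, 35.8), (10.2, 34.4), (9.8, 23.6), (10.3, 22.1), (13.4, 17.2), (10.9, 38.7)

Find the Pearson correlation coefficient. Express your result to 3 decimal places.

n = 7, ΣX = 77.7, ΣY = 188.7, ΣX² = 876.15, ΣY² = 5589.51, ΣXY = 2041.49
nΣXY − ΣXΣY = 14290.43 − 14661.99 = -371.56
nΣX² − (ΣX)² = 6133.05 − 6037.29 = 95.76; nΣY² − (ΣY)² = 39126.57 − 35607.69 = 3518.88
r = -371.56 / √(95.76 × 3518.88) = -371.56 / 580.4894 ≈ -0.640

-0.640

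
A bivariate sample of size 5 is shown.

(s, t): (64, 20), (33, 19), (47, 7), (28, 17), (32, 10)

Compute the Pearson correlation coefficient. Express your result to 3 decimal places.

n = 5, Σs = 204, Σt = 73, Σs² = 9202, Σt² = 1199, Σst = 3032
nΣst − ΣsΣt = 15160 − 14892 = 268
nΣs² − (Σs)² = 46010 − 41616 = 4394; nΣt² − (Σt)² = 5995 − 5329 = 666
r = 268 / √(4394 × 666) = 268 / 1710.6736 ≈ 0.157

0.157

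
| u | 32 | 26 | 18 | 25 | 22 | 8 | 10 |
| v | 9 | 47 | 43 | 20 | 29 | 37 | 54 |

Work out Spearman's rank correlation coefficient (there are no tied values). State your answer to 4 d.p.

-0.5000

Rank u: 7, 6, 3, 5, 4, 1, 2
Rank v: 1, 6, 5, 2, 3, 4, 7
d = rank(u) − rank(v): 6, 0, -2, 3, 1, -3, -5; Σd² = 84
ρ = 1 − 6Σd² / [n(n²−1)] = 1 − 6×84 / (7×48) = 1 − 504/336 ≈ -0.5000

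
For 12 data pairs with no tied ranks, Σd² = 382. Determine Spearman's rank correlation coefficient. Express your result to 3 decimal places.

ρ = 1 − 6Σd² / [n(n²−1)] = 1 − 6×382 / (12×143)
  = 1 − 2292/1716 = 1 − 1.3357 ≈ -0.336

-0.336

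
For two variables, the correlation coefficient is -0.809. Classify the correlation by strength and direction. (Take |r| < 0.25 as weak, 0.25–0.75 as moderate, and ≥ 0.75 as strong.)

r = -0.809 < 0 so the relationship is negative.
|r| = 0.809, which falls in the strong range.

strong negative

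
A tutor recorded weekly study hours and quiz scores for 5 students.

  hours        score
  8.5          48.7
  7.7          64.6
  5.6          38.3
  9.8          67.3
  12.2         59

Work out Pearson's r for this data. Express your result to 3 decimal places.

0.601

n = 5, Σx = 43.8, Σy = 277.9, Σx² = 407.78, Σy² = 16022.03, Σxy = 2505.19
nΣxy − ΣxΣy = 12525.95 − 12172.02 = 353.93
nΣx² − (Σx)² = 2038.9 − 1918.44 = 120.46; nΣy² − (Σy)² = 80110.15 − 77228.41 = 2881.74
r = 353.93 / √(120.46 × 2881.74) = 353.93 / 589.1811 ≈ 0.601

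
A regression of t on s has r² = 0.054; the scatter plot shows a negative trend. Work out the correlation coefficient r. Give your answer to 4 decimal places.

|r| = √0.054 = 0.2324
The association is negative, so r = −0.2324.

-0.2324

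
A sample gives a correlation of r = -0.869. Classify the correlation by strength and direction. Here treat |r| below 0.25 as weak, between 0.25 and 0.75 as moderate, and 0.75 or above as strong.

r = -0.869 < 0 so the relationship is negative.
|r| = 0.869, which falls in the strong range.

strong negative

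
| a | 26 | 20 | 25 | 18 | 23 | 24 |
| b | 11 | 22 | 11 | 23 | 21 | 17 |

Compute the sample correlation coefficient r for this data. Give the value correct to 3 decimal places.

-0.886

n = 6, Σa = 136, Σb = 105, Σa² = 3130, Σb² = 1985, Σab = 2306
nΣab − ΣaΣb = 13836 − 14280 = -444
nΣa² − (Σa)² = 18780 − 18496 = 284; nΣb² − (Σb)² = 11910 − 11025 = 885
r = -444 / √(284 × 885) = -444 / 501.3382 ≈ -0.886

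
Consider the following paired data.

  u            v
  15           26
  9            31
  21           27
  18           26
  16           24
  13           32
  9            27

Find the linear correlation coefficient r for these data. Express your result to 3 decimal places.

-0.489

n = 7, Σu = 101, Σv = 193, Σu² = 1577, Σv² = 5371, Σuv = 2747
nΣuv − ΣuΣv = 19229 − 19493 = -264
nΣu² − (Σu)² = 11039 − 10201 = 838; nΣv² − (Σv)² = 37597 − 37249 = 348
r = -264 / √(838 × 348) = -264 / 540.0222 ≈ -0.489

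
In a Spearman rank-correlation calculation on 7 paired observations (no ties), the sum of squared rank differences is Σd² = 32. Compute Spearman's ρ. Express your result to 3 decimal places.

ρ = 1 − 6Σd² / [n(n²−1)] = 1 − 6×32 / (7×48)
  = 1 − 192/336 = 1 − 0.5714 ≈ 0.429

0.429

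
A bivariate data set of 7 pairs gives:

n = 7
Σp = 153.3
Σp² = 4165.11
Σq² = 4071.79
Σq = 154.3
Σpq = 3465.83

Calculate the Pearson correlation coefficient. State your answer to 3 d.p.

r = (nΣpq − ΣpΣq) / √[(nΣp² − (Σp)²)(nΣq² − (Σq)²)]
Numerator: 7×3465.83 − 153.3×154.3 = 606.62
Denominator: √[(29155.77 − 23500.89)(28502.53 − 23808.49)] = √[5654.88 × 4694.04] = 5152.1096
r = 606.62 / 5152.1096 ≈ 0.118

0.118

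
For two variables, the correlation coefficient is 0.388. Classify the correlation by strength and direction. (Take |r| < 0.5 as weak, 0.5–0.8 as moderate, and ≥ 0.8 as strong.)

r = 0.388 > 0 so the relationship is positive.
|r| = 0.388, which falls in the weak range.

weak positive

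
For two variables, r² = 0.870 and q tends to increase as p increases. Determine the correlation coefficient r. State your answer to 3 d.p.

|r| = √0.870 = 0.933
The association is positive, so r = 0.933.

0.933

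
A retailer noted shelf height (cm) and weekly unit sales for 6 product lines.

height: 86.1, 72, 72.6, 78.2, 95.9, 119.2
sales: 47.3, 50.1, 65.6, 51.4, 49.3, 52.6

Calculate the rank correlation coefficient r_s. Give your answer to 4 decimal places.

-0.1429

Rank height: 4, 1, 2, 3, 5, 6
Rank sales: 1, 3, 6, 4, 2, 5
d = rank(height) − rank(sales): 3, -2, -4, -1, 3, 1; Σd² = 40
ρ = 1 − 6Σd² / [n(n²−1)] = 1 − 6×40 / (6×35) = 1 − 240/210 ≈ -0.1429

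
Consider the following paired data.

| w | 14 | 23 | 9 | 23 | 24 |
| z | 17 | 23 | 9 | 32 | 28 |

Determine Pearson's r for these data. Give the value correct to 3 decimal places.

n = 5, Σw = 93, Σz = 109, Σw² = 1911, Σz² = 2707, Σwz = 2256
nΣwz − ΣwΣz = 11280 − 10137 = 1143
nΣw² − (Σw)² = 9555 − 8649 = 906; nΣz² − (Σz)² = 13535 − 11881 = 1654
r = 1143 / √(906 × 1654) = 1143 / 1224.1421 ≈ 0.934

0.934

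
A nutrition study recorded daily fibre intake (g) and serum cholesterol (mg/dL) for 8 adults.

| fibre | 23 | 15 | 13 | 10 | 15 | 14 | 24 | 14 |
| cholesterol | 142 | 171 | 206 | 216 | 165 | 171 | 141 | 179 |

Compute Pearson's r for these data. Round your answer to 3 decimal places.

n = 8, Σx = 128, Σy = 1391, Σx² = 2216, Σy² = 246885, Σxy = 21428
nΣxy − ΣxΣy = 171424 − 178048 = -6624
nΣx² − (Σx)² = 17728 − 16384 = 1344; nΣy² − (Σy)² = 1975080 − 1934881 = 40199
r = -6624 / √(1344 × 40199) = -6624 / 7350.3371 ≈ -0.901

-0.901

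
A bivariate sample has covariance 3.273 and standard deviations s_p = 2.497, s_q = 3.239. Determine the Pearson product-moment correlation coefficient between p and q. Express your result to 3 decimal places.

0.405

r = Cov(p,q) / (s_p · s_q) = 3.273 / (2.497 × 3.239)
  = 3.273 / 8.0878 ≈ 0.405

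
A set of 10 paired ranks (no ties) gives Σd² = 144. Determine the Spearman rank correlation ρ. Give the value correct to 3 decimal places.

ρ = 1 − 6Σd² / [n(n²−1)] = 1 − 6×144 / (10×99)
  = 1 − 864/990 = 1 − 0.8727 ≈ 0.127

0.127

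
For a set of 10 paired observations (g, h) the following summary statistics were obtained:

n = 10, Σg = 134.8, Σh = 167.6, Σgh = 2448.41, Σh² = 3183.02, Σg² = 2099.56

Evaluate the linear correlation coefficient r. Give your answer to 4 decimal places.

r = (nΣgh − ΣgΣh) / √[(nΣg² − (Σg)²)(nΣh² − (Σh)²)]
Numerator: 10×2448.41 − 134.8×167.6 = 1891.62
Denominator: √[(20995.6 − 18171.04)(31830.2 − 28089.76)] = √[2824.56 × 3740.44] = 3250.3995
r = 1891.62 / 3250.3995 ≈ 0.5820

0.5820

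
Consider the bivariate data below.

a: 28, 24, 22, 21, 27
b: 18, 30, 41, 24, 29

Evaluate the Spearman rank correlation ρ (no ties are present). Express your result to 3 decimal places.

Rank a: 5, 3, 2, 1, 4
Rank b: 1, 4, 5, 2, 3
d = rank(a) − rank(b): 4, -1, -3, -1, 1; Σd² = 28
ρ = 1 − 6Σd² / [n(n²−1)] = 1 − 6×28 / (5×24) = 1 − 168/120 ≈ -0.400

-0.400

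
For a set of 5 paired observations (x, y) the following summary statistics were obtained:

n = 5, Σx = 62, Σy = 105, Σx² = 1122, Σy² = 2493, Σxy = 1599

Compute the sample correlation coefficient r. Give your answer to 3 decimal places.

0.931

r = (nΣxy − ΣxΣy) / √[(nΣx² − (Σx)²)(nΣy² − (Σy)²)]
Numerator: 5×1599 − 62×105 = 1485
Denominator: √[(5610 − 3844)(12465 − 11025)] = √[1766 × 1440] = 1594.6912
r = 1485 / 1594.6912 ≈ 0.931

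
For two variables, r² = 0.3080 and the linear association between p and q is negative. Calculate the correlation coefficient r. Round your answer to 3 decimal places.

|r| = √0.3080 = 0.555
The association is negative, so r = −0.555.

-0.555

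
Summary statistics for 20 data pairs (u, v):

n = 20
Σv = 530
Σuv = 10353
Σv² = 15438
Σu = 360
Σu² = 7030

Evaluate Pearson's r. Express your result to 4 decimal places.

r = (nΣuv − ΣuΣv) / √[(nΣu² − (Σu)²)(nΣv² − (Σv)²)]
Numerator: 20×10353 − 360×530 = 16260
Denominator: √[(140600 − 129600)(308760 − 280900)] = √[11000 × 27860] = 17505.9990
r = 16260 / 17505.9990 ≈ 0.9288

0.9288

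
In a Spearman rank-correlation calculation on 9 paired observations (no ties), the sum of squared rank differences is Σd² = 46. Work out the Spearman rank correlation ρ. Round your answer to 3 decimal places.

0.617

ρ = 1 − 6Σd² / [n(n²−1)] = 1 − 6×46 / (9×80)
  = 1 − 276/720 = 1 − 0.3833 ≈ 0.617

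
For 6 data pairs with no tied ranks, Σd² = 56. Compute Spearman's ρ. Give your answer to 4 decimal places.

-0.6000

ρ = 1 − 6Σd² / [n(n²−1)] = 1 − 6×56 / (6×35)
  = 1 − 336/210 = 1 − 1.60000 ≈ -0.6000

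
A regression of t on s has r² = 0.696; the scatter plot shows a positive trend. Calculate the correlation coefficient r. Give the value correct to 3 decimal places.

|r| = √0.696 = 0.834
The association is positive, so r = 0.834.

0.834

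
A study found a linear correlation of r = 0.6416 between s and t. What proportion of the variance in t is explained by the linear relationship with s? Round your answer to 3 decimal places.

r² = (0.6416)² = 0.412

0.412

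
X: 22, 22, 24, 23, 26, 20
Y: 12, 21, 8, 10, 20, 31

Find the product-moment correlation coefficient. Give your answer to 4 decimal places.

-0.4632

n = 6, ΣX = 137, ΣY = 102, ΣX² = 3149, ΣY² = 2110, ΣXY = 2288
nΣXY − ΣXΣY = 13728 − 13974 = -246
nΣX² − (ΣX)² = 18894 − 18769 = 125; nΣY² − (ΣY)² = 12660 − 10404 = 2256
r = -246 / √(125 × 2256) = -246 / 531.0367 ≈ -0.4632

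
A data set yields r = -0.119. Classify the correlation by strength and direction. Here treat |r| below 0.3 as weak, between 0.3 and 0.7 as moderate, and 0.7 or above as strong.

r = -0.119 < 0 so the relationship is negative.
|r| = 0.119, which falls in the weak range.

weak negative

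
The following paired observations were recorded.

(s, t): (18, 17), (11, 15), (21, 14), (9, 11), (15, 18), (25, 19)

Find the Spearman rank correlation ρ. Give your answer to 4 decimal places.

Rank s: 4, 2, 5, 1, 3, 6
Rank t: 4, 3, 2, 1, 5, 6
d = rank(s) − rank(t): 0, -1, 3, 0, -2, 0; Σd² = 14
ρ = 1 − 6Σd² / [n(n²−1)] = 1 − 6×14 / (6×35) = 1 − 84/210 ≈ 0.6000

0.6000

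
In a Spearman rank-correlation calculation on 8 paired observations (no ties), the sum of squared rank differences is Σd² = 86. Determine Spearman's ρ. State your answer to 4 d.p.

-0.0238

ρ = 1 − 6Σd² / [n(n²−1)] = 1 − 6×86 / (8×63)
  = 1 − 516/504 = 1 − 1.02381 ≈ -0.0238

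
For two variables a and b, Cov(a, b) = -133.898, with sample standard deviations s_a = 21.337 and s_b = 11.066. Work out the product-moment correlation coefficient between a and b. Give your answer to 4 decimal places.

r = Cov(a,b) / (s_a · s_b) = -133.898 / (21.337 × 11.066)
  = -133.898 / 236.1152 ≈ -0.5671

-0.5671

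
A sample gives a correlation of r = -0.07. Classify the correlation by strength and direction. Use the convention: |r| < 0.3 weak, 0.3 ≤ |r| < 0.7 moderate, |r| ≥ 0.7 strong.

weak negative

r = -0.07 < 0 so the relationship is negative.
|r| = 0.07, which falls in the weak range.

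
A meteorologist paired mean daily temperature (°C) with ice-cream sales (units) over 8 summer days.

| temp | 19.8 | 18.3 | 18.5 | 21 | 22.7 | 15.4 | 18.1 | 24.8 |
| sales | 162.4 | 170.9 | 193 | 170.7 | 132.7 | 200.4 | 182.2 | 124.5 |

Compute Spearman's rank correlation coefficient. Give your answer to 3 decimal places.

-0.905

Rank temp: 5, 3, 4, 6, 7, 1, 2, 8
Rank sales: 3, 5, 7, 4, 2, 8, 6, 1
d = rank(temp) − rank(sales): 2, -2, -3, 2, 5, -7, -4, 7; Σd² = 160
ρ = 1 − 6Σd² / [n(n²−1)] = 1 − 6×160 / (8×63) = 1 − 960/504 ≈ -0.905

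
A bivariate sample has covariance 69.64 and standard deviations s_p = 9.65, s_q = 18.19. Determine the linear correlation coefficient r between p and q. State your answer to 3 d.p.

0.397

r = Cov(p,q) / (s_p · s_q) = 69.64 / (9.65 × 18.19)
  = 69.64 / 175.5335 ≈ 0.397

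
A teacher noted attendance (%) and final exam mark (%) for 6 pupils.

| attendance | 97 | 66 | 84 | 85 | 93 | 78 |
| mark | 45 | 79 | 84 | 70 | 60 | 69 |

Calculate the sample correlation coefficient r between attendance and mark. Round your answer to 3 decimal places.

n = 6, Σx = 503, Σy = 407, Σx² = 42779, Σy² = 28583, Σxy = 33547
nΣxy − ΣxΣy = 201282 − 204721 = -3439
nΣx² − (Σx)² = 256674 − 253009 = 3665; nΣy² − (Σy)² = 171498 − 165649 = 5849
r = -3439 / √(3665 × 5849) = -3439 / 4629.9660 ≈ -0.743

-0.743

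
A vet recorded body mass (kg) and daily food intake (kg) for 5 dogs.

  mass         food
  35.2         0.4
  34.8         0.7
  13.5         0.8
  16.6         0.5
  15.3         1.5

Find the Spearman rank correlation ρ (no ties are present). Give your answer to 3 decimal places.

-0.800

Rank mass: 5, 4, 1, 3, 2
Rank food: 1, 3, 4, 2, 5
d = rank(mass) − rank(food): 4, 1, -3, 1, -3; Σd² = 36
ρ = 1 − 6Σd² / [n(n²−1)] = 1 − 6×36 / (5×24) = 1 − 216/120 ≈ -0.800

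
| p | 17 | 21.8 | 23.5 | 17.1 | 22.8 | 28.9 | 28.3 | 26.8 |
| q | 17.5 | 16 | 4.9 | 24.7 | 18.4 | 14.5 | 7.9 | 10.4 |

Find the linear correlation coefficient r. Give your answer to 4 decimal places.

n = 8, Σp = 186.2, Σq = 114.3, Σp² = 4483.08, Σq² = 1915.73, Σpq = 2524.68
nΣpq − ΣpΣq = 20197.44 − 21282.66 = -1085.22
nΣp² − (Σp)² = 35864.64 − 34670.44 = 1194.2; nΣq² − (Σq)² = 15325.84 − 13064.49 = 2261.35
r = -1085.22 / √(1194.2 × 2261.35) = -1085.22 / 1643.3211 ≈ -0.6604

-0.6604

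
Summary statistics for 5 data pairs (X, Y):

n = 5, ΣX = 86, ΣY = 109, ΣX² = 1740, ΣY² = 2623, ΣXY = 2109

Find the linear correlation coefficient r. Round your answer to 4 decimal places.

0.9231

r = (nΣXY − ΣXΣY) / √[(nΣX² − (ΣX)²)(nΣY² − (ΣY)²)]
Numerator: 5×2109 − 86×109 = 1171
Denominator: √[(8700 − 7396)(13115 − 11881)] = √[1304 × 1234] = 1268.5172
r = 1171 / 1268.5172 ≈ 0.9231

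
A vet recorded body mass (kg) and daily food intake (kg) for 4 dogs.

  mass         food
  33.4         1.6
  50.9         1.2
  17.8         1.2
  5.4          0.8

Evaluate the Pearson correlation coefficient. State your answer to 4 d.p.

n = 4, Σx = 107.5, Σy = 4.8, Σx² = 4052.37, Σy² = 6.08, Σxy = 140.2
nΣxy − ΣxΣy = 560.8 − 516 = 44.8
nΣx² − (Σx)² = 16209.48 − 11556.25 = 4653.23; nΣy² − (Σy)² = 24.32 − 23.04 = 1.28
r = 44.8 / √(4653.23 × 1.28) = 44.8 / 77.1760 ≈ 0.5805

0.5805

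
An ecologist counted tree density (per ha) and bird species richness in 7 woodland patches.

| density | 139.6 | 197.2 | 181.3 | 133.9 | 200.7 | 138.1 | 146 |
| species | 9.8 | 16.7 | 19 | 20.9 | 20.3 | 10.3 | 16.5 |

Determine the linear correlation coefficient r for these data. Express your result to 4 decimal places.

n = 7, Σx = 1136.8, Σy = 113.5, Σx² = 189843, Σy² = 1963.17, Σxy = 18810.17
nΣxy − ΣxΣy = 131671.19 − 129026.8 = 2644.39
nΣx² − (Σx)² = 1328901 − 1292314.24 = 36586.76; nΣy² − (Σy)² = 13742.19 − 12882.25 = 859.94
r = 2644.39 / √(36586.76 × 859.94) = 2644.39 / 5609.1370 ≈ 0.4714

0.4714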